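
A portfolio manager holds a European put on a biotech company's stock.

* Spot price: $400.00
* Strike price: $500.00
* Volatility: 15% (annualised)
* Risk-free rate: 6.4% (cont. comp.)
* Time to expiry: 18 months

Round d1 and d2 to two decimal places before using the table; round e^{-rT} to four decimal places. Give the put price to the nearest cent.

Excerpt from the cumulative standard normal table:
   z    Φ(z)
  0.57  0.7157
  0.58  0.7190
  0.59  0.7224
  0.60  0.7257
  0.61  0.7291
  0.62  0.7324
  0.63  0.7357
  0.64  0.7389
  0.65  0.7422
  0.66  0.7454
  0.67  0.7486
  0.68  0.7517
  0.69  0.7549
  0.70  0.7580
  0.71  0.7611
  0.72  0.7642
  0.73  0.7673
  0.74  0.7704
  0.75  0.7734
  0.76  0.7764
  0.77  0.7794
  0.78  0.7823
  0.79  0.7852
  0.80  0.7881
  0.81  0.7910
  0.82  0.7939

$65.08

T = 1.5;  σ√T = 0.1837
d₁ = [ln(400/500) + (0.064 + 0.15²/2)·1.5] / 0.1837 = [-0.2231 + 0.1129] / 0.1837 = -0.6002 which rounds to -0.60
d₂ = d₁ − σ√T = -0.6002 − 0.1837 = -0.7839 which rounds to -0.78
exp(−rT) = exp(−0.064·1.5) = 0.9085
N(−d₂) = N(0.78) = 0.7823;  N(−d₁) = N(0.60) = 0.7257
P = 500·0.9085·0.7823 − 400·0.7257 = 355.3598 − 290.2800 = 65.0798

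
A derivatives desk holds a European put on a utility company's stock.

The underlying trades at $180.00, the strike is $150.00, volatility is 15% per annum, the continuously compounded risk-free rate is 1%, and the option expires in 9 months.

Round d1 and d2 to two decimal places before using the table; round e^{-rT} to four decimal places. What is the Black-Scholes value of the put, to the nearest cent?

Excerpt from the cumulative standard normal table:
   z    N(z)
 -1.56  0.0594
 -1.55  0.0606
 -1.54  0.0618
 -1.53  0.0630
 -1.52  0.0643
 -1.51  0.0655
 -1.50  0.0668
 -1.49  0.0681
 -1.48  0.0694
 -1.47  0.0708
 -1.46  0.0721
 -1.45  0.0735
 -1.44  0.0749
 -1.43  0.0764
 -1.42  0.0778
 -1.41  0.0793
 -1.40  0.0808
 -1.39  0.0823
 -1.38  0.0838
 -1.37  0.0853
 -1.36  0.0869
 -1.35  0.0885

$0.69

σ√T = 0.15 × 0.8660 = 0.1299
d₁ = [ln(180/150) + (0.01 + 0.15²/2)·0.75] / 0.1299 = [0.1823 + 0.0159] / 0.1299 = 1.5262 → 1.53
d₂ = d₁ − σ√T = 1.5262 − 0.1299 = 1.3963 → 1.40
exp(−rT) = exp(−0.01·0.75) = 0.9925
N(−d₂) = N(-1.40) = 0.0808;  N(−d₁) = N(-1.53) = 0.0630
P = 150·0.9925·0.0808 − 180·0.0630 = 12.0291 − 11.3400 = 0.6891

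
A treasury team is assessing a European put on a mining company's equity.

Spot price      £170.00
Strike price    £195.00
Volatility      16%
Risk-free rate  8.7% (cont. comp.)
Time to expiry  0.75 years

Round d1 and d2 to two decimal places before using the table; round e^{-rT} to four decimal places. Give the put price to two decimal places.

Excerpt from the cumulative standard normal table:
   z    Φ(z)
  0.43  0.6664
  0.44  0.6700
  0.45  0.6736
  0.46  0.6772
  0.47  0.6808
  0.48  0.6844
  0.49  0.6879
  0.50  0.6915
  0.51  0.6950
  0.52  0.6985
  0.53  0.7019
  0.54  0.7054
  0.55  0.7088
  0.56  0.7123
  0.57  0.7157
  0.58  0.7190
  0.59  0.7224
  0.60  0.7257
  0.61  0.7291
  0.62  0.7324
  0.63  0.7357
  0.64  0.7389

£17.45

T = 0.75;  σ√T = 0.1386
ln(S/K) + (r + σ²/2)T = ln(170/195) + (0.087 + 0.16²/2)·0.75 = -0.1372 + 0.0748 = -0.0624
d₁ = -0.0624 / 0.1386 = -0.4500 ≈ -0.45
d₂ = d₁ − σ√T = -0.4500 − 0.1386 = -0.5885 ≈ -0.59
e^(−rT) = e^(−0.087·0.75) = 0.9368
N(−d₂) = N(0.59) = 0.7224;  N(−d₁) = N(0.45) = 0.6736
P = 195·0.9368·0.7224 − 170·0.6736 = 131.9651 − 114.5120 = 17.4531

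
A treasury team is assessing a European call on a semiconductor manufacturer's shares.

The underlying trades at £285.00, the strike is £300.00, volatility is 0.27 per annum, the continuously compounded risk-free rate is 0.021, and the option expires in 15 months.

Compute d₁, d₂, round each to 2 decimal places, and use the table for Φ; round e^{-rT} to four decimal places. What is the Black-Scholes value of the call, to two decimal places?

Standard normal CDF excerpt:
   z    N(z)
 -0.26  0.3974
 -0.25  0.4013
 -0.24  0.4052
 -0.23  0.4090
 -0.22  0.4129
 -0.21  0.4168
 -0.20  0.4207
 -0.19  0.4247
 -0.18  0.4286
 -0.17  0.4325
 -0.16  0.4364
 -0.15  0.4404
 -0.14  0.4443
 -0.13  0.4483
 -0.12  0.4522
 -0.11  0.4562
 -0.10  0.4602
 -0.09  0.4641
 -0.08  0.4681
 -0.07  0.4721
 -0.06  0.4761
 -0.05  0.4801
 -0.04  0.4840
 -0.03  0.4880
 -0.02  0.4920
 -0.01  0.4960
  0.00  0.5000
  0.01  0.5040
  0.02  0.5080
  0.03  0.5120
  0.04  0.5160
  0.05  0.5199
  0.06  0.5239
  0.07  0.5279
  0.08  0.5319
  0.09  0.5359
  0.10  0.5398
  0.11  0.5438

£30.93

T = 1.25;  σ√T = 0.3019
d₁ = [ln(285/300) + (0.021 + 0.27²/2)·1.25] / 0.3019 = [-0.0513 + 0.0718] / 0.3019 = 0.0680 ⇒ 0.07
d₂ = d₁ − σ√T = 0.0680 − 0.3019 = -0.2339 ⇒ -0.23
exp(−rT) = exp(−0.021·1.25) = 0.9741
N(d₁) = N(0.07) = 0.5279;  N(d₂) = N(-0.23) = 0.4090
C = 285·0.5279 − 300·0.9741·0.4090 = 150.4515 − 119.5221 = 30.9294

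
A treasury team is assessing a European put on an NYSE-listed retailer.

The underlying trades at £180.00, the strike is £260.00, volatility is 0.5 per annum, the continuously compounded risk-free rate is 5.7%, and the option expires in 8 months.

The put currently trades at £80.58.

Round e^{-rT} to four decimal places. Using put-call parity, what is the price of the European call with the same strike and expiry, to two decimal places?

£10.28

e^(−rT) = e^(−0.057·0.6667) = 0.9627
Put-call parity: C − P = S − K·e^(−rT) = 180 − 260·0.9627 = 180 − 250.3020 = -70.3020
C = P + (C − P) = 80.58 + (-70.3020) = 10.2780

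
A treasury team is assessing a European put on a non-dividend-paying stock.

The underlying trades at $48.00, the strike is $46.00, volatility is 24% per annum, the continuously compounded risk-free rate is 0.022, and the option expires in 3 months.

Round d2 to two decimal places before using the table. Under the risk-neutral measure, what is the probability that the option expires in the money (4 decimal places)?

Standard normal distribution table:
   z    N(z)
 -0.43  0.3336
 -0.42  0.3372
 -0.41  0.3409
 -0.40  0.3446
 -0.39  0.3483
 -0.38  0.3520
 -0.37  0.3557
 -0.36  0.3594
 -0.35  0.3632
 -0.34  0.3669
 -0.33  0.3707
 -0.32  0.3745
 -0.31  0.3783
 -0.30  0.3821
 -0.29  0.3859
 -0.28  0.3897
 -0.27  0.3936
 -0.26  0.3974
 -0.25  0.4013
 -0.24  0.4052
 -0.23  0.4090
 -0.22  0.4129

σ√T = 0.24 × 0.5000 = 0.1200
d₁ = [ln(48/46) + (0.022 + ½·0.24²)·0.25] / (σ√T) = (0.0426 + 0.0127) / 0.1200 = 0.4605 ⇒ 0.46
d₂ = 0.4605 − 0.1200 = 0.3405 ⇒ 0.34
Risk-neutral Pr[S_T < K] = N(−d₂) = N(-0.34) = 0.3669

0.3669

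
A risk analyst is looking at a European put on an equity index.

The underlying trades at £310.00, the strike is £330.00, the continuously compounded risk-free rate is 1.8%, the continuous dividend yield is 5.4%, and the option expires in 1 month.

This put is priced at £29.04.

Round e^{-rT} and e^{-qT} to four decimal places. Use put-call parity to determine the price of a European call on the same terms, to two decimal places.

£8.14

exp(−qT) = exp(−0.054·0.08333) = 0.9955;  exp(−rT) = exp(−0.018·0.08333) = 0.9985
Put-call parity: C − P = S·e^(−qT) − K·e^(−rT) = 310·0.9955 − 330·0.9985 = 308.6050 − 329.5050 = -20.9000
C = P + (C − P) = 29.04 + (-20.9000) = 8.1400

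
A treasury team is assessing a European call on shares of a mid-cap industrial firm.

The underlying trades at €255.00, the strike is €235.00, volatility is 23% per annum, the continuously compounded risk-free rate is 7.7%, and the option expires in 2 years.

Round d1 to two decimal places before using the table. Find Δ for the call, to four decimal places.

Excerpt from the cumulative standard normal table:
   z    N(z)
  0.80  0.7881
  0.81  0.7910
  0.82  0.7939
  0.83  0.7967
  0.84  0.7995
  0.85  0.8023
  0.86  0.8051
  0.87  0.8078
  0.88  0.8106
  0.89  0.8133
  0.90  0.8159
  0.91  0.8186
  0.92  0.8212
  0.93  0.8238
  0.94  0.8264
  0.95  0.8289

0.8133

σ√T = 0.23·√2 = 0.3253
d₁ = [ln(255/235) + (0.077 + ½·0.23²)·2] / (σ√T) = (0.0817 + 0.2069) / 0.3253 = 0.8872 ⇒ 0.89
N(d₁) = N(0.89) = 0.8133
Δ_call = N(d₁) = 0.8133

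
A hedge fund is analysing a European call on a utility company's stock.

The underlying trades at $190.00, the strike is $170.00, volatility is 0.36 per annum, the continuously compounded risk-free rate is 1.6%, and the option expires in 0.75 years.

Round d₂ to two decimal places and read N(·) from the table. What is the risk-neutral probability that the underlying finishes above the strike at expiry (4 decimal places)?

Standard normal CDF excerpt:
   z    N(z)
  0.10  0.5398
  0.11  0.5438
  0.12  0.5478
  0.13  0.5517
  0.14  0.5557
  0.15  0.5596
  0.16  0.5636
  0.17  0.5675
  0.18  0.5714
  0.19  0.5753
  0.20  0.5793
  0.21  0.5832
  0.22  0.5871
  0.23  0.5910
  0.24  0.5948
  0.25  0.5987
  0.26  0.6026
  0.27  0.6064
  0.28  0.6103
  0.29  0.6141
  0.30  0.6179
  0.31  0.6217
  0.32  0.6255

T = 0.75;  σ√T = 0.3118
d₁ = [ln(190/170) + (0.016 + 0.36²/2)·0.75] / 0.3118 = [0.1112 + 0.0606] / 0.3118 = 0.5511 which rounds to 0.55
d₂ = d₁ − σ√T = 0.5511 − 0.3118 = 0.2394 which rounds to 0.24
Risk-neutral Pr[S_T > K] = N(d₂) = N(0.24) = 0.5948

0.5948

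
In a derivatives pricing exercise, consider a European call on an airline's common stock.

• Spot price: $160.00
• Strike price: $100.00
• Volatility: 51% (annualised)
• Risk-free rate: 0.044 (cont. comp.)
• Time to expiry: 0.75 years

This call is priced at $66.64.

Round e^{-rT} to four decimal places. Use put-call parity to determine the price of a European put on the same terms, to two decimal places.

$3.39

exp(−rT) = exp(−0.044·0.75) = 0.9675
Put-call parity: C − P = S − K·e^(−rT) = 160 − 100·0.9675 = 160 − 96.7500 = 63.2500
P = C − (C − P) = 66.64 − (63.2500) = 3.3900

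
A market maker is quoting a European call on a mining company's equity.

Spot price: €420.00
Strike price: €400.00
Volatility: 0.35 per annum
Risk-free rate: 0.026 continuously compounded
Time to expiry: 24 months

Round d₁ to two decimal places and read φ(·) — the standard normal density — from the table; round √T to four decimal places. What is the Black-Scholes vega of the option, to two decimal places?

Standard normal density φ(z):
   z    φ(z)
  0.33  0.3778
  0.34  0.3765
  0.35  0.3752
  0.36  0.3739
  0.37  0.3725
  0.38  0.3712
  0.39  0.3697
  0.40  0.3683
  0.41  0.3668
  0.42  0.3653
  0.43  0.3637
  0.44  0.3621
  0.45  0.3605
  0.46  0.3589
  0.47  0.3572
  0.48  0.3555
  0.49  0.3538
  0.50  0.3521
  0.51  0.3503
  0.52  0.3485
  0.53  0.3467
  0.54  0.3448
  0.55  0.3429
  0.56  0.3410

σ√T = 0.35·√2 = 0.4950
d₁ = [ln(420/400) + (0.026 + 0.35²/2)·2] / 0.4950 = [0.0488 + 0.1745] / 0.4950 = 0.4511 → 0.45
√T = √2 = 1.4142
φ(d₁) = φ(0.45) = 0.3605
vega = S·φ(d₁)·√T = 420·0.3605·1.4142 = 214.1240
(The put has the same vega.)

214.12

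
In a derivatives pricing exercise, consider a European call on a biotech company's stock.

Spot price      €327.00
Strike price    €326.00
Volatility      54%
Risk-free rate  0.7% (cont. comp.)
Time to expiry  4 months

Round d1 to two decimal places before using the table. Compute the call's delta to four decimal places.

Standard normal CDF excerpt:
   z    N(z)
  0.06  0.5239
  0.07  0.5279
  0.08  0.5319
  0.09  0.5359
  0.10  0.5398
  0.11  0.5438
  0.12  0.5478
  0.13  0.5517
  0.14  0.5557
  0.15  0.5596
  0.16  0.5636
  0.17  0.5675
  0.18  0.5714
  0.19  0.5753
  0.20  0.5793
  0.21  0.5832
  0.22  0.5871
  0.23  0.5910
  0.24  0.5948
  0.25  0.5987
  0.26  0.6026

0.5675

σ√T = 0.54 × 0.5774 = 0.3118
ln(S/K) + (r + σ²/2)T = ln(327/326) + (0.007 + 0.54²/2)·0.3333 = 0.0031 + 0.0509 = 0.0540
d₁ = 0.0540 / 0.3118 = 0.1732 ≈ 0.17
N(d₁) = N(0.17) = 0.5675
Δ_call = N(d₁) = 0.5675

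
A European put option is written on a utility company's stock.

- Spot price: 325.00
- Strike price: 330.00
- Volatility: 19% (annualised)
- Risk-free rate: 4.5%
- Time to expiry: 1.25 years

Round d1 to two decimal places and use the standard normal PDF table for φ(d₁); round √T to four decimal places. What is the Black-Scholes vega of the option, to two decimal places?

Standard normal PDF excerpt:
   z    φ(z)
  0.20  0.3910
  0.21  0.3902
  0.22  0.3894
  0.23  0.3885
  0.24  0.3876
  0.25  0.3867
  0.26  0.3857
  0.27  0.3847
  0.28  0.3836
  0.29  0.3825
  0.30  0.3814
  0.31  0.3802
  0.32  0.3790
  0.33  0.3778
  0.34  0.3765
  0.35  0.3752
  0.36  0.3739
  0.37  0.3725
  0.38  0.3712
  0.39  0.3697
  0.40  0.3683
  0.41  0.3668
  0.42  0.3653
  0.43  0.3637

σ√T = 0.19·√1.25 = 0.2124
d₁ = [ln(325/330) + (0.045 + 0.19²/2)·1.25] / 0.2124 = [-0.0153 + 0.0788] / 0.2124 = 0.2991 ≈ 0.30
√T = √1.25 = 1.1180
φ(d₁) = φ(0.30) = 0.3814
vega = S·φ(d₁)·√T = 325·0.3814·1.1180 = 138.5817
(Call and put vega coincide under Black-Scholes.)

138.58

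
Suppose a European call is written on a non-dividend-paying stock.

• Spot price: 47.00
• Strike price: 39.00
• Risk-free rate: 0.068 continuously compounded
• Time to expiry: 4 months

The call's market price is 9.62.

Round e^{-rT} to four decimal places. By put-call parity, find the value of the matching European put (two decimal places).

0.75

e^(−rT) = e^(−0.068·0.3333) = 0.9776
Put-call parity: C − P = S − K·e^(−rT) = 47 − 39·0.9776 = 47 − 38.1264 = 8.8736
P = C − (C − P) = 9.62 − (8.8736) = 0.7464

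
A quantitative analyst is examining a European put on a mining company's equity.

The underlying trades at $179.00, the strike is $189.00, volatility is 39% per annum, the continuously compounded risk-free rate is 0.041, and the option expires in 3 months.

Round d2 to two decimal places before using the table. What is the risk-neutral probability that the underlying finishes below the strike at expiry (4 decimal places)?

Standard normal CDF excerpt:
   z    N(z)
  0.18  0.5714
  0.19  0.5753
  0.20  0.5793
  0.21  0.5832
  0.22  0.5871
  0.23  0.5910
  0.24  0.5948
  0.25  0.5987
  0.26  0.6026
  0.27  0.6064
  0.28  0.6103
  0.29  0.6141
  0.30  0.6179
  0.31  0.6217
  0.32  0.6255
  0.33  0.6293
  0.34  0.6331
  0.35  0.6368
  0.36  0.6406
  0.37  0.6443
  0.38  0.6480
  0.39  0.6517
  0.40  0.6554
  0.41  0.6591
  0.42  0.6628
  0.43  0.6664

0.6255

σ√T = 0.39·√0.25 = 0.1950
d₁ = [ln(179/189) + (0.041 + ½·0.39²)·0.25] / (σ√T) = (-0.0544 + 0.0293) / 0.1950 = -0.1287 ⇒ -0.13
d₂ = -0.1287 − 0.1950 = -0.3237 ⇒ -0.32
Risk-neutral Pr[S_T < K] = N(−d₂) = N(0.32) = 0.6255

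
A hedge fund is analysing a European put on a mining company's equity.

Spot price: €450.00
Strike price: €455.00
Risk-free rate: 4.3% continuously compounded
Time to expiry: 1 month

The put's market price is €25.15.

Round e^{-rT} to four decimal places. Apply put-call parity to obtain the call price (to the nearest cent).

exp(−rT) = exp(−0.043·0.08333) = 0.9964
Put-call parity: C − P = S − K·e^(−rT) = 450 − 455·0.9964 = 450 − 453.3620 = -3.3620
C = P + (C − P) = 25.15 + (-3.3620) = 21.7880

€21.79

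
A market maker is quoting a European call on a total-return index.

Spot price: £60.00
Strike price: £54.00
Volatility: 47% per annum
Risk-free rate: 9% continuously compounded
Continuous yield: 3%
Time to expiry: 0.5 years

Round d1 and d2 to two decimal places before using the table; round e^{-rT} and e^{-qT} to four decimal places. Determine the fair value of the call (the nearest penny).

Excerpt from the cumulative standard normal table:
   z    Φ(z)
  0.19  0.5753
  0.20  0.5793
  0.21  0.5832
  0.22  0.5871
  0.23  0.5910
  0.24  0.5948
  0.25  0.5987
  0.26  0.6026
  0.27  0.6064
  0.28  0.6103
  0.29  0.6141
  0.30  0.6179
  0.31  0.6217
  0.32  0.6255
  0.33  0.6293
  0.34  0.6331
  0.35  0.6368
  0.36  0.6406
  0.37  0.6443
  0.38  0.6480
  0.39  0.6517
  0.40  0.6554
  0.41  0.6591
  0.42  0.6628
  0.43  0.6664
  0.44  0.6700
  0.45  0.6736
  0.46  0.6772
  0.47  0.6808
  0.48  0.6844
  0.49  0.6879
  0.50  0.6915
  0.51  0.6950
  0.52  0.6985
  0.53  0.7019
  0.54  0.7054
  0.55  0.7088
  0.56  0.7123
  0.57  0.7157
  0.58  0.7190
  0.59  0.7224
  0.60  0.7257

σ√T = 0.47·√0.5 = 0.3323
d₁ = [ln(60/54) + (0.09 − 0.03 + 0.47²/2)·0.5] / 0.3323 = [0.1054 + 0.0852] / 0.3323 = 0.5735 → 0.57
d₂ = d₁ − σ√T = 0.5735 − 0.3323 = 0.2411 → 0.24
e^(−qT) = e^(−0.03·0.5) = 0.9851;  e^(−rT) = e^(−0.09·0.5) = 0.9560
N(d₁) = N(0.57) = 0.7157;  N(d₂) = N(0.24) = 0.5948
C = 60·0.9851·0.7157 − 54·0.9560·0.5948 = 42.3022 − 30.7060 = 11.5962

£11.60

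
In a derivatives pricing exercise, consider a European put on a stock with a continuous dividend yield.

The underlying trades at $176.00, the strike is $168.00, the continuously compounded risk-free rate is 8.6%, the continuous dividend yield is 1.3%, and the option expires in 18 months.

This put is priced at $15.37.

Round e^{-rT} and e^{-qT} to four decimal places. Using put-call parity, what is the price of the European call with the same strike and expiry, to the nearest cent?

$40.30

exp(−qT) = exp(−0.013·1.5) = 0.9807;  exp(−rT) = exp(−0.086·1.5) = 0.8790
Put-call parity: C − P = S·e^(−qT) − K·e^(−rT) = 176·0.9807 − 168·0.8790 = 172.6032 − 147.6720 = 24.9312
C = P + (C − P) = 15.37 + (24.9312) = 40.3012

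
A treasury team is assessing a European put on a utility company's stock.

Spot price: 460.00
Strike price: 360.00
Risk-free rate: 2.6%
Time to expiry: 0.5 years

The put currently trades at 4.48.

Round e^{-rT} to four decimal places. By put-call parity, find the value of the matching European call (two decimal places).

109.12

e^(−rT) = e^(−0.026·0.5) = 0.9871
Put-call parity: C − P = S − K·e^(−rT) = 460 − 360·0.9871 = 460 − 355.3560 = 104.6440
C = P + (C − P) = 4.48 + (104.6440) = 109.1240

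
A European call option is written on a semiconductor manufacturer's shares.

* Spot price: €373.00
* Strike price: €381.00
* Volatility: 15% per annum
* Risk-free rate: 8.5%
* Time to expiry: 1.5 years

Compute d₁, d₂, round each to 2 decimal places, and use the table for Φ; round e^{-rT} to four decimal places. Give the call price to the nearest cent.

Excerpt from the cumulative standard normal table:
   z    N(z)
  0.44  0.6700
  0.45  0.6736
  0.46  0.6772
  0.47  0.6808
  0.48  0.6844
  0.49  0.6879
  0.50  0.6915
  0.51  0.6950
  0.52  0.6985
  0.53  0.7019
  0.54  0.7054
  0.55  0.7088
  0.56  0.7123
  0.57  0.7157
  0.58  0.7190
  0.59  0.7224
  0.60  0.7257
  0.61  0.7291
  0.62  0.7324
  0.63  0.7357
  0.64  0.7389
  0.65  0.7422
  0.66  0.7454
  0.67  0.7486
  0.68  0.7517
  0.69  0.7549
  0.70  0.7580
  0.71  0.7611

€48.51

σ√T = 0.15 × 1.2247 = 0.1837
d₁ = [ln(373/381) + (0.085 + 0.15²/2)·1.5] / 0.1837 = [-0.0212 + 0.1444] / 0.1837 = 0.6704 → 0.67
d₂ = d₁ − σ√T = 0.6704 − 0.1837 = 0.4867 → 0.49
exp(−rT) = exp(−0.085·1.5) = 0.8803
N(d₁) = N(0.67) = 0.7486;  N(d₂) = N(0.49) = 0.6879
C = 373·0.7486 − 381·0.8803·0.6879 = 279.2278 − 230.7177 = 48.5101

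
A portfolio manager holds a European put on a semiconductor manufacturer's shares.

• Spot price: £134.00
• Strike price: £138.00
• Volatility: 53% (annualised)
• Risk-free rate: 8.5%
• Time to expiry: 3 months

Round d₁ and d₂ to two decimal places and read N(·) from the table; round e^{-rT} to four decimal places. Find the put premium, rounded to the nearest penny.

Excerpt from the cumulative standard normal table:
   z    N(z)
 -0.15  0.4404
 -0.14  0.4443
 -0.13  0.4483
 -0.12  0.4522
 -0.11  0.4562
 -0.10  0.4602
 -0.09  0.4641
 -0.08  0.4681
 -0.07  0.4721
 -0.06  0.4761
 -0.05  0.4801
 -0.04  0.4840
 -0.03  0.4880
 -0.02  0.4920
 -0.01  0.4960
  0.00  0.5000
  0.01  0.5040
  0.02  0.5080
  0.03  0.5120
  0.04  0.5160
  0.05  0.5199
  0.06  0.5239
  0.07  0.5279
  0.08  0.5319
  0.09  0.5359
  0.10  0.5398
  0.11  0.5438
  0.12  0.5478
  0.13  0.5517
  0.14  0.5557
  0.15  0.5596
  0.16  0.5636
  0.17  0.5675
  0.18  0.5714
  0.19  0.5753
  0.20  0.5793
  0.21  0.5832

£14.48

T = 0.25;  σ√T = 0.2650
d₁ = [ln(134/138) + (0.085 + 0.53²/2)·0.25] / 0.2650 = [-0.0294 + 0.0564] / 0.2650 = 0.1017 which rounds to 0.10
d₂ = d₁ − σ√T = 0.1017 − 0.2650 = -0.1633 which rounds to -0.16
e^(−rT) = e^(−0.085·0.25) = 0.9790
N(−d₂) = N(0.16) = 0.5636;  N(−d₁) = N(-0.10) = 0.4602
P = 138·0.9790·0.5636 − 134·0.4602 = 76.1435 − 61.6668 = 14.4767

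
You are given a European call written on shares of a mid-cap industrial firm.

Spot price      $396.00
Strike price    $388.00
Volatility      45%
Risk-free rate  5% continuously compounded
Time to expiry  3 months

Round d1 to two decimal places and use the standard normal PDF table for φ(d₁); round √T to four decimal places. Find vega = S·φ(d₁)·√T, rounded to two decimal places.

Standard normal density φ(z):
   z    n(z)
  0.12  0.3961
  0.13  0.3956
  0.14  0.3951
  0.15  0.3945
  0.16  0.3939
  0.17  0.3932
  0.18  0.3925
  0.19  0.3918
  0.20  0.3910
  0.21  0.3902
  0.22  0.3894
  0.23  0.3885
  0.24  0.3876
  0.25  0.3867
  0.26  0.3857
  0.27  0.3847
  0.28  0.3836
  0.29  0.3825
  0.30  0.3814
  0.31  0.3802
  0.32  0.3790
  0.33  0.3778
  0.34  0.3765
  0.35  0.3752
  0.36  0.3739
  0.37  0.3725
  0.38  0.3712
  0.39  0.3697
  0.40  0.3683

σ√T = 0.45 × 0.5000 = 0.2250
ln(S/K) + (r + σ²/2)T = ln(396/388) + (0.05 + 0.45²/2)·0.25 = 0.0204 + 0.0378 = 0.0582
d₁ = 0.0582 / 0.2250 = 0.2588 ⇒ 0.26
√T = √0.25 = 0.5000
φ(d₁) = φ(0.26) = 0.3857
vega = S·φ(d₁)·√T = 396·0.3857·0.5000 = 76.3686

76.37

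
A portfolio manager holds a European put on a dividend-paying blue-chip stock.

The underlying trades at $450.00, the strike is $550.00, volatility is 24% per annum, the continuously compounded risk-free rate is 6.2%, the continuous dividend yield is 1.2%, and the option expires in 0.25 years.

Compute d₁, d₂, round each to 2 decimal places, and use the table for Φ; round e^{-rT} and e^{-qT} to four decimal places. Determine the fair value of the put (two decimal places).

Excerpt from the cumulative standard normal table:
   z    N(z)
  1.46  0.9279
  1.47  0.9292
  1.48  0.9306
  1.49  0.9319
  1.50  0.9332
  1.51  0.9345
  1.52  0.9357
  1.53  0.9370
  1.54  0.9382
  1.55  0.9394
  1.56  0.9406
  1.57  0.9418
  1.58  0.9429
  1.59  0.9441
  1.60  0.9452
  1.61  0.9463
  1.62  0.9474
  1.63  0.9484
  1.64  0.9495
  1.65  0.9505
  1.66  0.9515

T = 0.25;  σ√T = 0.1200
d₁ = [ln(450/550) + (0.062 − 0.012 + ½·0.24²)·0.25] / (σ√T) = (-0.2007 + 0.0197) / 0.1200 = -1.5081 ≈ -1.51
d₂ = -1.5081 − 0.1200 = -1.6281 ≈ -1.63
exp(−qT) = exp(−0.012·0.25) = 0.9970;  exp(−rT) = exp(−0.062·0.25) = 0.9846
P = 550·0.9846·N(1.63) − 450·0.9970·N(1.51) = 550·0.9846·0.9484 − 450·0.9970·0.9345 = 513.5871 − 419.2634 = 94.3236

$94.32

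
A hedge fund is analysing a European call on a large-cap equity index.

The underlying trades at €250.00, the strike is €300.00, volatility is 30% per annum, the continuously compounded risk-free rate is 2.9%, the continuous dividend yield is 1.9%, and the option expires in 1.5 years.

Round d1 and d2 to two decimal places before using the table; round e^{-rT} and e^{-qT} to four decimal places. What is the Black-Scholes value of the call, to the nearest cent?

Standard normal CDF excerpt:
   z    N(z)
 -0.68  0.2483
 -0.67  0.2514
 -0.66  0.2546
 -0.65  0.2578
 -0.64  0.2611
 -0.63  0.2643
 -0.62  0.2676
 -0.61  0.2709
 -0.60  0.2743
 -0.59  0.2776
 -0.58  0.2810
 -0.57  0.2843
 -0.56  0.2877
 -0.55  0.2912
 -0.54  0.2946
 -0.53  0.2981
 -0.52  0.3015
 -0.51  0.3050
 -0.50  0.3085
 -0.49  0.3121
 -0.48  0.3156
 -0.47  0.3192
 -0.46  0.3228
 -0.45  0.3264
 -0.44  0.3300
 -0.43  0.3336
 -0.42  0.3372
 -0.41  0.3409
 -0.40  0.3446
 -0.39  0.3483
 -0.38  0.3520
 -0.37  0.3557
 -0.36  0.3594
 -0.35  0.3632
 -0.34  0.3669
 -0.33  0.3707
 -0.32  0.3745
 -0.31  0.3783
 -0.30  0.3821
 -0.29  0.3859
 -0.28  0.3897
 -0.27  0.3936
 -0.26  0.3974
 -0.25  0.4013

T = 1.5;  σ√T = 0.3674
d₁ = [ln(250/300) + (0.029 − 0.019 + 0.3²/2)·1.5] / 0.3674 = [-0.1823 + 0.0825] / 0.3674 = -0.2717 ≈ -0.27
d₂ = d₁ − σ√T = -0.2717 − 0.3674 = -0.6391 ≈ -0.64
exp(−qT) = exp(−0.019·1.5) = 0.9719;  exp(−rT) = exp(−0.029·1.5) = 0.9574
C = 250·0.9719·N(-0.27) − 300·0.9574·N(-0.64) = 250·0.9719·0.3936 − 300·0.9574·0.2611 = 95.6350 − 74.9931 = 20.6418

€20.64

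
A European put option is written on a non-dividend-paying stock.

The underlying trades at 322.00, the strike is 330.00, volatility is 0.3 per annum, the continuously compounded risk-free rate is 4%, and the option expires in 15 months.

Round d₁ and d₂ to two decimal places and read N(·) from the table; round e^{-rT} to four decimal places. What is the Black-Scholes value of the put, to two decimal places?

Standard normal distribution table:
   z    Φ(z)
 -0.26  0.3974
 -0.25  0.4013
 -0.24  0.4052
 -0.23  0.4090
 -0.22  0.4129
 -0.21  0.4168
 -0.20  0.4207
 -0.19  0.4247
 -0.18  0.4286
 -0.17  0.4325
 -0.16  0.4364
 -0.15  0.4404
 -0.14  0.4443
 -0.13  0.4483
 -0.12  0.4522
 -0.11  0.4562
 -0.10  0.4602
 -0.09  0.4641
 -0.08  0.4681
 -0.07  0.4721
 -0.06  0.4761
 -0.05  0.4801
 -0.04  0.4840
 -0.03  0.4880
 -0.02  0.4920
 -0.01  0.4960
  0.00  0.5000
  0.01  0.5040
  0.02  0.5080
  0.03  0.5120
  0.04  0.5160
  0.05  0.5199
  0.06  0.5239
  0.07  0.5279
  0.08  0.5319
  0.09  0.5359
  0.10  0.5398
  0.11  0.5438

37.74

σ√T = 0.3·√1.25 = 0.3354
d₁ = [ln(322/330) + (0.04 + ½·0.3²)·1.25] / (σ√T) = (-0.0245 + 0.1062) / 0.3354 = 0.2436 ⇒ 0.24
d₂ = 0.2436 − 0.3354 = -0.0918 ⇒ -0.09
e^(−rT) = e^(−0.04·1.25) = 0.9512
N(−d₂) = N(0.09) = 0.5359;  N(−d₁) = N(-0.24) = 0.4052
P = 330·0.9512·0.5359 − 322·0.4052 = 168.2169 − 130.4744 = 37.7425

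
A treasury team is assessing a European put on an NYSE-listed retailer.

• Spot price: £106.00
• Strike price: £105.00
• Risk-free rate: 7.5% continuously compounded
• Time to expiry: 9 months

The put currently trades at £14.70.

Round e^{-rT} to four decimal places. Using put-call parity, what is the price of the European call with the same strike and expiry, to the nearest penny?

e^(−rT) = e^(−0.075·0.75) = 0.9453
Put-call parity: C − P = S − K·e^(−rT) = 106 − 105·0.9453 = 106 − 99.2565 = 6.7435
C = P + (C − P) = 14.70 + (6.7435) = 21.4435

£21.44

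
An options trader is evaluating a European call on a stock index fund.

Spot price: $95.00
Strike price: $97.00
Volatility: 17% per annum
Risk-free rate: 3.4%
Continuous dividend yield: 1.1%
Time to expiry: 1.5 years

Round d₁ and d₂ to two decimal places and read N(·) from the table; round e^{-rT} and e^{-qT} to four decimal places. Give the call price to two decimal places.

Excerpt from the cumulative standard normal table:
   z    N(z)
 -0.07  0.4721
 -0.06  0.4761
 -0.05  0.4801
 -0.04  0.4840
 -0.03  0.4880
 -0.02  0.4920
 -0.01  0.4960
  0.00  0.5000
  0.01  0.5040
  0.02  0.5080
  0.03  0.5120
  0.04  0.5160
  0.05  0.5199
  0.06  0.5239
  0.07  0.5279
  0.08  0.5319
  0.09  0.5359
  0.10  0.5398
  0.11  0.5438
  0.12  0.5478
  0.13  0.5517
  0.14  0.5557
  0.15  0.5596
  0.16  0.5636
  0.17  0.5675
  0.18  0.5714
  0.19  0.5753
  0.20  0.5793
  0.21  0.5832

$8.41

σ√T = 0.17 × 1.2247 = 0.2082
d₁ = [ln(95/97) + (0.034 − 0.011 + 0.17²/2)·1.5] / 0.2082 = [-0.0208 + 0.0562] / 0.2082 = 0.1697 which rounds to 0.17
d₂ = d₁ − σ√T = 0.1697 − 0.2082 = -0.0385 which rounds to -0.04
e^(−qT) = e^(−0.011·1.5) = 0.9836;  e^(−rT) = e^(−0.034·1.5) = 0.9503
C = 95·0.9836·N(0.17) − 97·0.9503·N(-0.04) = 95·0.9836·0.5675 − 97·0.9503·0.4840 = 53.0283 − 44.6147 = 8.4137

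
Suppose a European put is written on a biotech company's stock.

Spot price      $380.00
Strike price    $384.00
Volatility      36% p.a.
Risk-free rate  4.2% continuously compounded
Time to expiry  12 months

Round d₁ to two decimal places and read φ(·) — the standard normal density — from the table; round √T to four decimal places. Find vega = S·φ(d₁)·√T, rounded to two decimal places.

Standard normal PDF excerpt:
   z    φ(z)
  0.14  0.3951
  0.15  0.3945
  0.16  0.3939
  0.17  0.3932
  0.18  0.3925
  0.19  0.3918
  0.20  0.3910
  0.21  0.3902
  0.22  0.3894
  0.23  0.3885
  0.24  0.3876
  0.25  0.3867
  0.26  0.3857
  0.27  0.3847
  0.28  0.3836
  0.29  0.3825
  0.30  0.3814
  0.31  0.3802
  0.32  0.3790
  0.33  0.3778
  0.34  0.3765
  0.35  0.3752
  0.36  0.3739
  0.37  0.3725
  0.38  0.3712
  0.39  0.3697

146.19

T = 1;  σ√T = 0.3600
d₁ = [ln(380/384) + (0.042 + ½·0.36²)·1] / (σ√T) = (-0.0105 + 0.1068) / 0.3600 = 0.2676 ⇒ 0.27
√T = √1 = 1.0000
φ(d₁) = φ(0.27) = 0.3847
vega = S·φ(d₁)·√T = 380·0.3847·1.0000 = 146.1860
(The call has the same vega.)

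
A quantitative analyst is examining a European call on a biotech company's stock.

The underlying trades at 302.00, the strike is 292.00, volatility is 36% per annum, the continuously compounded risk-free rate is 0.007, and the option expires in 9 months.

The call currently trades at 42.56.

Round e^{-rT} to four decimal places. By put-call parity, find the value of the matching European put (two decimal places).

exp(−rT) = exp(−0.007·0.75) = 0.9948
Put-call parity: C − P = S − K·e^(−rT) = 302 − 292·0.9948 = 302 − 290.4816 = 11.5184
P = C − (C − P) = 42.56 − (11.5184) = 31.0416

31.04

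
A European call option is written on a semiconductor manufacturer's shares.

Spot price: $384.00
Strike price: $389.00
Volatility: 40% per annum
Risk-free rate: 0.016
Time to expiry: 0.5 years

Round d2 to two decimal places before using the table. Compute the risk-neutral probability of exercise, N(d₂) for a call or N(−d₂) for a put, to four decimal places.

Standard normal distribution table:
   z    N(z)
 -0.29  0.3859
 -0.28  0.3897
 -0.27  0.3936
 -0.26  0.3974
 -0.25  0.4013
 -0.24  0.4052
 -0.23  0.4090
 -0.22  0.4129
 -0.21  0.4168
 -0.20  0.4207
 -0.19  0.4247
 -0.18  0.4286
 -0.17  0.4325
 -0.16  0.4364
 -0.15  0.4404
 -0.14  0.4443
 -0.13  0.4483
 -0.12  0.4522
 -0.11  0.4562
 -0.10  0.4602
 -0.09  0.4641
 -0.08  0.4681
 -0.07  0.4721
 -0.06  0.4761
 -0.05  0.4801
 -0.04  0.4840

0.4364

σ√T = 0.4·√0.5 = 0.2828
d₁ = [ln(384/389) + (0.016 + 0.4²/2)·0.5] / 0.2828 = [-0.0129 + 0.0480] / 0.2828 = 0.1240 ⇒ 0.12
d₂ = d₁ − σ√T = 0.1240 − 0.2828 = -0.1589 ⇒ -0.16
Pr(exercise) under Q = N(d₂) = 0.4364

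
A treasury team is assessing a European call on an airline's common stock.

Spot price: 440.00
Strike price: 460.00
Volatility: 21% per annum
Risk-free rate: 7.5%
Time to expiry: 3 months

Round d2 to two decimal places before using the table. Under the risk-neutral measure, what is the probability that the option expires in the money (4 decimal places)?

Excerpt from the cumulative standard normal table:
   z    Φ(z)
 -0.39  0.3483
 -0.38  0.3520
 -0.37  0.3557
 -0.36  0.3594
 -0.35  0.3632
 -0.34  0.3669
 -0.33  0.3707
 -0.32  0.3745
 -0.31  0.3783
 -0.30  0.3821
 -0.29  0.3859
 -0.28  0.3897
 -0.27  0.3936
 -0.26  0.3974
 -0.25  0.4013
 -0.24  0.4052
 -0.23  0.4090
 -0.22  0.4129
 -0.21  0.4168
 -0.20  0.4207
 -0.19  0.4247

T = 0.25;  σ√T = 0.1050
d₁ = [ln(440/460) + (0.075 + 0.21²/2)·0.25] / 0.1050 = [-0.0445 + 0.0243] / 0.1050 = -0.1923 → -0.19
d₂ = d₁ − σ√T = -0.1923 − 0.1050 = -0.2973 → -0.30
Risk-neutral Pr[S_T > K] = N(d₂) = N(-0.30) = 0.3821

0.3821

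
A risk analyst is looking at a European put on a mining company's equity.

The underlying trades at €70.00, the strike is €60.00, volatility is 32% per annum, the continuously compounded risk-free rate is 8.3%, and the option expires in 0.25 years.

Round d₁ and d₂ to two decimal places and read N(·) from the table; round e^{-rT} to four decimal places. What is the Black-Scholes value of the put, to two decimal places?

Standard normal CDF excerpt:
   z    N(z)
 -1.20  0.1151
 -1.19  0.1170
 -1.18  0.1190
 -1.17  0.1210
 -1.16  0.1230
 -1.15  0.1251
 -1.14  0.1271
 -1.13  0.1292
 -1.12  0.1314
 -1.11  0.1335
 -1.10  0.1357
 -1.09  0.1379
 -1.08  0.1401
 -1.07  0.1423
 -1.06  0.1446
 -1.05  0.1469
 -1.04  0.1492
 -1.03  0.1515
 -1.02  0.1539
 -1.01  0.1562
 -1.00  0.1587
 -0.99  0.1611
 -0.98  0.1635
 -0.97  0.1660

T = 0.25;  σ√T = 0.1600
d₁ = [ln(70/60) + (0.083 + 0.32²/2)·0.25] / 0.1600 = [0.1542 + 0.0336] / 0.1600 = 1.1731 ⇒ 1.17
d₂ = d₁ − σ√T = 1.1731 − 0.1600 = 1.0131 ⇒ 1.01
exp(−rT) = exp(−0.083·0.25) = 0.9795
P = 60·0.9795·N(-1.01) − 70·N(-1.17) = 60·0.9795·0.1562 − 70·0.1210 = 9.1799 − 8.4700 = 0.7099

€0.71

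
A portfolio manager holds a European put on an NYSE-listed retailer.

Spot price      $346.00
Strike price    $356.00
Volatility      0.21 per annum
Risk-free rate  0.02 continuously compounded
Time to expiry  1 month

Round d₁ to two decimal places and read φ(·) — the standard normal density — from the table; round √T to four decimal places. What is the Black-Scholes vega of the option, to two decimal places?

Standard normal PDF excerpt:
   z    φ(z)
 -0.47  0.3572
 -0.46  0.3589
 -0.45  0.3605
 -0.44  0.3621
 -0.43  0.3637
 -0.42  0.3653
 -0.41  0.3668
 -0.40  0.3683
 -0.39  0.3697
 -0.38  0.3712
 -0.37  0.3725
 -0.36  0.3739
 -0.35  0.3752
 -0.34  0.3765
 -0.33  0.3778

T = 0.08333;  σ√T = 0.0606
ln(S/K) + (r + σ²/2)T = ln(346/356) + (0.02 + 0.21²/2)·0.08333 = -0.0285 + 0.0035 = -0.0250
d₁ = -0.0250 / 0.0606 = -0.4122 ≈ -0.41
√T = √0.08333 = 0.2887
φ(d₁) = φ(-0.41) = 0.3668
vega = S·φ(d₁)·√T = 346·0.3668·0.2887 = 36.6397

36.64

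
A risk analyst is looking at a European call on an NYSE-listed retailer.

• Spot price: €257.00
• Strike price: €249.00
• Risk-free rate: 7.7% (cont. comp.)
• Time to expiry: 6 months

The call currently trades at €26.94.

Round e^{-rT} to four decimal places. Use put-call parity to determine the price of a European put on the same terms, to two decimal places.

exp(−rT) = exp(−0.077·0.5) = 0.9622
Put-call parity: C − P = S − K·e^(−rT) = 257 − 249·0.9622 = 257 − 239.5878 = 17.4122
P = C − (C − P) = 26.94 − (17.4122) = 9.5278

€9.53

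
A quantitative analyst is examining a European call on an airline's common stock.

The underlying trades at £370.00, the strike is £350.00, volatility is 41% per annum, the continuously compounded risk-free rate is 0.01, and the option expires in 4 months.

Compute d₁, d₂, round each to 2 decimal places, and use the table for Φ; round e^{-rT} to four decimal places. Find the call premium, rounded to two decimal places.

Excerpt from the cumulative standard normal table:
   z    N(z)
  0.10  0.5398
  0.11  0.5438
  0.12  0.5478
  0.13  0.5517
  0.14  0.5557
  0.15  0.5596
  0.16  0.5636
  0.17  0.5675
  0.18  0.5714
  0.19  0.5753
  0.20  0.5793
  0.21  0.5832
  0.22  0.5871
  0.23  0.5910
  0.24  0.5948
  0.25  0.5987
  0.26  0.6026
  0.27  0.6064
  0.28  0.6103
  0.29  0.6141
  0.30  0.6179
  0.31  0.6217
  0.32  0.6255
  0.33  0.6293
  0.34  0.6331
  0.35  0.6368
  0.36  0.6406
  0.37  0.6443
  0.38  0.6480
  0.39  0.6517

£45.93

σ√T = 0.41·√0.3333 = 0.2367
d₁ = [ln(370/350) + (0.01 + ½·0.41²)·0.3333] / (σ√T) = (0.0556 + 0.0313) / 0.2367 = 0.3672 → 0.37
d₂ = 0.3672 − 0.2367 = 0.1305 → 0.13
e^(−rT) = e^(−0.01·0.3333) = 0.9967
C = 370·N(0.37) − 350·0.9967·N(0.13) = 370·0.6443 − 350·0.9967·0.5517 = 238.3910 − 192.4578 = 45.9332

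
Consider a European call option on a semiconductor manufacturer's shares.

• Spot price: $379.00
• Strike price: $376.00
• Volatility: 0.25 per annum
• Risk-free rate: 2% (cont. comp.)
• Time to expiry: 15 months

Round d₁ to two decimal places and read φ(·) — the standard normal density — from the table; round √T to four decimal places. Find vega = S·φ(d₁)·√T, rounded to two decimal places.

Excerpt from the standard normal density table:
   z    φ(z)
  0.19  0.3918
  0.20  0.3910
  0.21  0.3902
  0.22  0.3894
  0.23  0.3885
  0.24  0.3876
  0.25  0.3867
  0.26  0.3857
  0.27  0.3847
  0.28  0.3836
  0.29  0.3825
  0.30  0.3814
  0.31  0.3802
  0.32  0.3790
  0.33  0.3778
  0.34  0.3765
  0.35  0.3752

σ√T = 0.25·√1.25 = 0.2795
d₁ = [ln(379/376) + (0.02 + 0.25²/2)·1.25] / 0.2795 = [0.0079 + 0.0641] / 0.2795 = 0.2576 ≈ 0.26
√T = √1.25 = 1.1180
φ(d₁) = φ(0.26) = 0.3857
vega = S·φ(d₁)·√T = 379·0.3857·1.1180 = 163.4296

163.43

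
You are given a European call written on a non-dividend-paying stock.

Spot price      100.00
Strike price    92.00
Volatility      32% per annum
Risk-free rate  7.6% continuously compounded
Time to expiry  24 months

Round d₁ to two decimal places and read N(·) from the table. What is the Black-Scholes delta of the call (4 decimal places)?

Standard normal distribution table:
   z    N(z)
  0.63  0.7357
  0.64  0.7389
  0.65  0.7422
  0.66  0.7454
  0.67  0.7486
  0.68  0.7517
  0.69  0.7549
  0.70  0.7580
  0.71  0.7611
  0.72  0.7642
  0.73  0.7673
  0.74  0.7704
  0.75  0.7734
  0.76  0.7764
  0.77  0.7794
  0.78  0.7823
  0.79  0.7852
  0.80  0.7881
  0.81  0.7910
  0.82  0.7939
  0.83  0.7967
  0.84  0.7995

σ√T = 0.32·√2 = 0.4525
d₁ = [ln(100/92) + (0.076 + ½·0.32²)·2] / (σ√T) = (0.0834 + 0.2544) / 0.4525 = 0.7464 ⇒ 0.75
N(d₁) = N(0.75) = 0.7734
Δ_call = N(d₁) = 0.7734

0.7734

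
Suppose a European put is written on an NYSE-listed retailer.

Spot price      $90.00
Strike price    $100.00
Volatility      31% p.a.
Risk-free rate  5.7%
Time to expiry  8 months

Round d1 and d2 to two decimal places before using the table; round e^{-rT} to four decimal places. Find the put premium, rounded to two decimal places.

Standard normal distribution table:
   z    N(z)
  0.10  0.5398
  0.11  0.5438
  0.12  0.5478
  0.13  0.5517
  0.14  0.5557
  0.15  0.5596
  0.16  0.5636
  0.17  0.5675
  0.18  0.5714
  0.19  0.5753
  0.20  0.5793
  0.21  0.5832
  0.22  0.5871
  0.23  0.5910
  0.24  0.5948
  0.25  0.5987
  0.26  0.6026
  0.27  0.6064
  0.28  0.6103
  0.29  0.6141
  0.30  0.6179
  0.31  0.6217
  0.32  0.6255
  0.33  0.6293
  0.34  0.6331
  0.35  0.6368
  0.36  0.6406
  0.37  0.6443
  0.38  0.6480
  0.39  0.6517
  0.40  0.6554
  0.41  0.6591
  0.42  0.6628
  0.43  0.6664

$12.73

T = 0.6667;  σ√T = 0.2531
d₁ = [ln(90/100) + (0.057 + ½·0.31²)·0.6667] / (σ√T) = (-0.1054 + 0.0700) / 0.2531 = -0.1396 → -0.14
d₂ = -0.1396 − 0.2531 = -0.3927 → -0.39
exp(−rT) = exp(−0.057·0.6667) = 0.9627
N(−d₂) = N(0.39) = 0.6517;  N(−d₁) = N(0.14) = 0.5557
P = 100·0.9627·0.6517 − 90·0.5557 = 62.7392 − 50.0130 = 12.7262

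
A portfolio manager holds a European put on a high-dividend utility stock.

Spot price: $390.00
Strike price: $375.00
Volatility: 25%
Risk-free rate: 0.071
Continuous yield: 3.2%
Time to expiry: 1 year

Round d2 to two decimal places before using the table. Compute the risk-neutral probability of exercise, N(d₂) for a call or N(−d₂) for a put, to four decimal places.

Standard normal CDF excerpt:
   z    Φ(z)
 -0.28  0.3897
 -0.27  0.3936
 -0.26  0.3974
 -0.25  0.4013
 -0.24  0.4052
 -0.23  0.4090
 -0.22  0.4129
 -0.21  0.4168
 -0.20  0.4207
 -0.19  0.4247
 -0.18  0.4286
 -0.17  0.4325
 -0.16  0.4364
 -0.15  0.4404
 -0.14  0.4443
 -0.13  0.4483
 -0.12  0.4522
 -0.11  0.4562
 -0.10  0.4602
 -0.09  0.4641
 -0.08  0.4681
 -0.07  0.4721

0.4247

T = 1;  σ√T = 0.2500
ln(S/K) + (r − q + σ²/2)T = ln(390/375) + (0.071 − 0.032 + 0.25²/2)·1 = 0.0392 + 0.0702 = 0.1095
d₁ = 0.1095 / 0.2500 = 0.4379 → 0.44
d₂ = d₁ − σ√T = 0.4379 − 0.2500 = 0.1879 → 0.19
Pr(exercise) under Q = N(−d₂) = N(-0.19) = 0.4247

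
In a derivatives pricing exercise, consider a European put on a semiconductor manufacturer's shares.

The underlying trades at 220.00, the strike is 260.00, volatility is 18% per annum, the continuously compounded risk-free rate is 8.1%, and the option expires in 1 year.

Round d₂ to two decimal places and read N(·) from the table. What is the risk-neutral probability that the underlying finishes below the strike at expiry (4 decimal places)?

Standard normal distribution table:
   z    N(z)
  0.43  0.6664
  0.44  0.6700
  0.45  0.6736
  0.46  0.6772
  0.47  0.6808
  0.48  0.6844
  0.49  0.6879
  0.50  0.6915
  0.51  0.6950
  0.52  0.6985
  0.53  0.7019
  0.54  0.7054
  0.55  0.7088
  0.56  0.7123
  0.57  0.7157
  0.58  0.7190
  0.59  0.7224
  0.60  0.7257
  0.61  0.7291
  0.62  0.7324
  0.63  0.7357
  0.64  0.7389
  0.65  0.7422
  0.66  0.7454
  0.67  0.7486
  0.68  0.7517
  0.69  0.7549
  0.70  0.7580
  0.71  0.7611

T = 1;  σ√T = 0.1800
d₁ = [ln(220/260) + (0.081 + 0.18²/2)·1] / 0.1800 = [-0.1671 + 0.0972] / 0.1800 = -0.3881 → -0.39
d₂ = d₁ − σ√T = -0.3881 − 0.1800 = -0.5681 → -0.57
Pr(exercise) under Q = N(−d₂) = N(0.57) = 0.7157

0.7157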